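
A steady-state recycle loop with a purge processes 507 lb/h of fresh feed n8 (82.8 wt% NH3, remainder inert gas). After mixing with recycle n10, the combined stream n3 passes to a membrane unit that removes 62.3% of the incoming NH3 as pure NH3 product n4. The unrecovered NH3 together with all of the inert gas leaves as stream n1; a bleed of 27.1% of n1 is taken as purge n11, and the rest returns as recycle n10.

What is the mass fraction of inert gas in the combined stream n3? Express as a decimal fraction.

inert gas enters only via n8 and leaves only via the purge: 507×0.172 = 0.271×(inert gas in n1), and the membrane unit passes all inert gas, so inert gas in n3 = inert gas in n1 = 321.79 lb/h.
NH3 in n3: m_A = 507×0.828 + (1−0.271)·(1−0.623)·m_A, so m_A = 419.8/0.7252 = 578.9 lb/h.
n3 = 578.9 + 321.79 = 900.68 lb/h.
inert gas fraction in n3 = 321.79/900.68 = 0.357.

0.357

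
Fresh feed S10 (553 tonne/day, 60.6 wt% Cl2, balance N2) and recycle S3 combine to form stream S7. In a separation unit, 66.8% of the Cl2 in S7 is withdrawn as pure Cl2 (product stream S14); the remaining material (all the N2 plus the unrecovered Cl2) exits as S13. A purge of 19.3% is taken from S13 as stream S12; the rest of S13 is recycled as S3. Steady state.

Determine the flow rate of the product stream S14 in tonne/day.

305.8 tonne/day

Cl2 in S7: m_A = 553×0.606 + (1−0.193)·(1−0.668)·m_A, so m_A = 335.12/0.7321 = 457.76 tonne/day.
Product S14 = 0.668×457.76 = 305.79 tonne/day.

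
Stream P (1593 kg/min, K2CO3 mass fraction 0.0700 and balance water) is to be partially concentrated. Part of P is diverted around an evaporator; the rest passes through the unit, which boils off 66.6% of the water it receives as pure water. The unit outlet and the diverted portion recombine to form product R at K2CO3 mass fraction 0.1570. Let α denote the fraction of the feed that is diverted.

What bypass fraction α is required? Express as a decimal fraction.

0.105

All 1593×0.070 = 111.51 kg/min of K2CO3 reaches R, so R = 111.51/0.157 = 710.25 kg/min and vapour = 882.75 kg/min.
The evaporator receives (1−α)·1593 of feed at 0.930 water and removes 0.666 of that water:
0.666×0.930×(1−α)×1593 = 882.75
(1−α) = 882.75/986.67 = 0.8947;  α = 0.1053.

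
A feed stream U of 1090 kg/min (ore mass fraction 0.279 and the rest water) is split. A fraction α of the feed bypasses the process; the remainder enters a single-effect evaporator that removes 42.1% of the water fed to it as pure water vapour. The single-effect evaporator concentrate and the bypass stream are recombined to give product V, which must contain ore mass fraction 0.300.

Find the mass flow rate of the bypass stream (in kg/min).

All 1090×0.279 = 304.11 kg/min of ore reaches V, so V = 304.11/0.300 = 1013.7 kg/min and vapour = 76.3 kg/min.
The evaporator receives (1−α)·1090 of feed at 0.721 water and removes 0.421 of that water:
0.421×0.721×(1−α)×1090 = 76.3
(1−α) = 76.3/330.86 = 0.2306;  α = 0.7694.
Bypass flow = 0.7694×1090 = 838.63 kg/min.

838.6 kg/min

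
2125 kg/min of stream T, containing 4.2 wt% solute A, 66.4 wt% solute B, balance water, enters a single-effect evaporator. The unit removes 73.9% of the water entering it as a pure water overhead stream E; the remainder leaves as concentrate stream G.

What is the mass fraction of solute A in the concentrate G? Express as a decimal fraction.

0.0537

solute A is not removed: 2125×0.042 = 89.25 kg/min of solute A enters G.
water entering = 2125×0.294 = 624.75 kg/min; overhead removed = 0.739×624.75 = 461.69 kg/min.
Concentrate = 2125 − 461.69 = 1663.3 kg/min.
Mass fraction = 89.25/1663.3 = 0.0537.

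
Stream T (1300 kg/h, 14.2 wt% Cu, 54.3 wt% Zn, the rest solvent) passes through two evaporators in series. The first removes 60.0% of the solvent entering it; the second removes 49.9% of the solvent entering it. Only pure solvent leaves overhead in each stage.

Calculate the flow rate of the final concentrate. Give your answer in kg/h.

solvent in feed = 1300×0.315 = 409.5 kg/h.
After stage 1: solvent left = (1−0.600)×409.5 = 163.8; stream total = 1054.3 kg/h.
After stage 2: solvent left = (1−0.499)×163.8 = 82.064; final concentrate = 972.56 kg/h.

972.6 kg/h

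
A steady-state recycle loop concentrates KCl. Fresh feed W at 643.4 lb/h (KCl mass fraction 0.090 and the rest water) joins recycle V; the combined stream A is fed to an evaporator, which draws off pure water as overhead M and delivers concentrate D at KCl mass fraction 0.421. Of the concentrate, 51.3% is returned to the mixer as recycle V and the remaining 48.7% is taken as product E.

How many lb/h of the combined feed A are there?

Overall KCl balance (none leaves overhead): KCl in fresh feed = KCl in product, i.e. 643.4×0.090 = (1−0.513)·D·0.421.
D = 57.906/(0.421×0.487) = 282.43 lb/h.
Recycle V = 0.513×282.43 = 144.89 lb/h.
Combined feed A = 643.4 + 144.89 = 788.29 lb/h.

788.3 lb/h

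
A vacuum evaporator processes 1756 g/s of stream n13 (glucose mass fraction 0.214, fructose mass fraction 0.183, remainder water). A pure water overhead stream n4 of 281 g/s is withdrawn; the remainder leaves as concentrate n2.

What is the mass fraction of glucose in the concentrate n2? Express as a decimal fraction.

0.255

glucose is not removed: 1756×0.214 = 375.78 g/s of glucose enters n2.
Concentrate = 1756 − 281 = 1475 g/s.
Mass fraction = 375.78/1475 = 0.255.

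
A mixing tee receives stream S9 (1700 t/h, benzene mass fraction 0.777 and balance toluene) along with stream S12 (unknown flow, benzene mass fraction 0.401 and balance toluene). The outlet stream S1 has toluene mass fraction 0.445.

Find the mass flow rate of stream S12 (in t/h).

2451 t/h

Let S12 be the unknown flow. Total out = 1700 + S12.
toluene balance: 379.1 + 0.599·S12 = 0.445·(1700 + S12)
(0.599 − 0.445)·S12 = 0.445×1700 − 379.1 = 377.4
S12 = 377.4 / 0.154 = 2450.6 t/h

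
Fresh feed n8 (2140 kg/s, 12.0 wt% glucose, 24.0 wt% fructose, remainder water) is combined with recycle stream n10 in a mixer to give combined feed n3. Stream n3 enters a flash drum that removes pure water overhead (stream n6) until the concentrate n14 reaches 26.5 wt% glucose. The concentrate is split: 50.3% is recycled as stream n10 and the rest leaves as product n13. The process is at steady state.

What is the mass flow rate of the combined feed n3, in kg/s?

Overall glucose balance (none leaves overhead): glucose in fresh feed = glucose in product, i.e. 2140×0.120 = (1−0.503)·n14·0.265.
n14 = 256.8/(0.265×0.497) = 1949.8 kg/s.
Recycle n10 = 0.503×1949.8 = 980.76 kg/s.
Combined feed n3 = 2140 + 980.76 = 3120.8 kg/s.

3121 kg/s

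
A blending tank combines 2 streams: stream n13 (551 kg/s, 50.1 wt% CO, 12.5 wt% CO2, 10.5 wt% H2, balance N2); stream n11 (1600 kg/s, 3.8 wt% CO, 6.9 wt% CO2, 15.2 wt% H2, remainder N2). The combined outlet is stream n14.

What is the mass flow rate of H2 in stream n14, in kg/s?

H2 out = H2 in = 551×0.105 + 1600×0.152 = 301.06 kg/s.

301.1 kg/s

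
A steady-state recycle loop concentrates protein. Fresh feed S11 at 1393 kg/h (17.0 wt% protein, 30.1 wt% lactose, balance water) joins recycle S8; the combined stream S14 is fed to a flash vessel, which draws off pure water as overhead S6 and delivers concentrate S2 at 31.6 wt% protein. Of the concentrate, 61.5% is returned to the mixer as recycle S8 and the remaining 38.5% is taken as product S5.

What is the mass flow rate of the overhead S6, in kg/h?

643.6 kg/h

Overall protein balance (none leaves overhead): protein in fresh feed = protein in product, i.e. 1393×0.170 = (1−0.615)·S2·0.316.
S2 = 236.81/(0.316×0.385) = 1946.5 kg/h.
Recycle S8 = 0.615×1946.5 = 1197.1 kg/h.
Combined feed S14 = 1393 + 1197.1 = 2590.1 kg/h.
Overhead S6 = S14 − S2 = 2590.1 − 1946.5 = 643.6 kg/h.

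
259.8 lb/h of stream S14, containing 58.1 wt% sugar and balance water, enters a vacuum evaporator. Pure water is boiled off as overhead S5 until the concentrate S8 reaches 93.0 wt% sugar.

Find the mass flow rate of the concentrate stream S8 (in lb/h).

sugar is conserved: 259.8×0.581 = 150.94 lb/h all reports to the concentrate.
Concentrate = 150.94/(target fraction) = 162.31 lb/h.

162.3 lb/h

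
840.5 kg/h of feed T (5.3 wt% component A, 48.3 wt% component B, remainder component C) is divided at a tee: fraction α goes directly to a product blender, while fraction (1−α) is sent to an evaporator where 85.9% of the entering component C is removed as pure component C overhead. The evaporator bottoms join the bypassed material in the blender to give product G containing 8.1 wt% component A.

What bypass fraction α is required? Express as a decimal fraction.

0.133

All 840.5×0.053 = 44.547 kg/h of component A reaches G, so G = 44.547/0.081 = 549.96 kg/h and vapour = 290.54 kg/h.
The evaporator receives (1−α)·840.5 of feed at 0.464 component C and removes 0.859 of that component C:
0.859×0.464×(1−α)×840.5 = 290.54
(1−α) = 290.54/335 = 0.8673;  α = 0.1327.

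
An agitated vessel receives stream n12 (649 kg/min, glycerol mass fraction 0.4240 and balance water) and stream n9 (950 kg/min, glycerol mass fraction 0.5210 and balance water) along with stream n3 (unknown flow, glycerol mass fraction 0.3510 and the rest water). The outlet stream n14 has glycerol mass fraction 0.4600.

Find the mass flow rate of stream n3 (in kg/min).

317.3 kg/min

Let n3 be the unknown flow. Total out = 1599 + n3.
glycerol balance: 770.13 + 0.351·n3 = 0.460·(1599 + n3)
(0.351 − 0.460)·n3 = 0.460×1599 − 770.13 = -34.586
n3 = -34.586 / -0.109 = 317.3 kg/min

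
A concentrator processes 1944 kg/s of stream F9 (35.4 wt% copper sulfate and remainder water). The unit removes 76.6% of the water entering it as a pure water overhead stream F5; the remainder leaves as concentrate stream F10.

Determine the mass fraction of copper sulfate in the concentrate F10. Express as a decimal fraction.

copper sulfate is not removed: 1944×0.354 = 688.18 kg/s of copper sulfate enters F10.
water entering = 1944×0.646 = 1255.8 kg/s; overhead removed = 0.766×1255.8 = 961.96 kg/s.
Concentrate = 1944 − 961.96 = 982.04 kg/s.
Mass fraction = 688.18/982.04 = 0.701.

0.701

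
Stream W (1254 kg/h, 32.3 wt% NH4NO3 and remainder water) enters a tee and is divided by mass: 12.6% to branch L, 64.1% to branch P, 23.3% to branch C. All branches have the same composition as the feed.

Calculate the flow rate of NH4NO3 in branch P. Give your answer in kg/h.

Branch P total = 0.641×1254 = 803.81 kg/h.
NH4NO3 in P = 0.323×803.81 = 259.63 kg/h.

259.6 kg/h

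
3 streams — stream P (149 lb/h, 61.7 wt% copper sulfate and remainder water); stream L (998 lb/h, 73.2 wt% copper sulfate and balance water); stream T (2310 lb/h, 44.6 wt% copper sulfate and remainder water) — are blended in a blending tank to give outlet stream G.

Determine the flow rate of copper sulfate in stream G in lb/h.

copper sulfate out = copper sulfate in = 149×0.617 + 998×0.732 + 2310×0.446 = 1852.7 lb/h.

1853 lb/h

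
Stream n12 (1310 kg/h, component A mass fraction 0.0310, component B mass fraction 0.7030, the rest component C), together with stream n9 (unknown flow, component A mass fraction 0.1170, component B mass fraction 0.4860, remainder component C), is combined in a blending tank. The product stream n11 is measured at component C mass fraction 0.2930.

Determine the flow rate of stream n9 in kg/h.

Let n9 be the unknown flow. Total out = 1310 + n9.
component C balance: 348.46 + 0.397·n9 = 0.293·(1310 + n9)
(0.397 − 0.293)·n9 = 0.293×1310 − 348.46 = 35.37
n9 = 35.37 / 0.104 = 340.1 kg/h

340.1 kg/h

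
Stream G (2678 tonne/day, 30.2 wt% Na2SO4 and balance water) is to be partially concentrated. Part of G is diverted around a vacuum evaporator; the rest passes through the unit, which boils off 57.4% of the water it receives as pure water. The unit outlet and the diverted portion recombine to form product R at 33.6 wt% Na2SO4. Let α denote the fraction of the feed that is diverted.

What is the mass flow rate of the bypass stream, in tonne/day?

2002 tonne/day

All 2678×0.302 = 808.76 tonne/day of Na2SO4 reaches R, so R = 808.76/0.336 = 2407 tonne/day and vapour = 270.99 tonne/day.
The evaporator receives (1−α)·2678 of feed at 0.698 water and removes 0.574 of that water:
0.574×0.698×(1−α)×2678 = 270.99
(1−α) = 270.99/1072.9 = 0.2526;  α = 0.7474.
Bypass flow = 0.7474×2678 = 2001.6 tonne/day.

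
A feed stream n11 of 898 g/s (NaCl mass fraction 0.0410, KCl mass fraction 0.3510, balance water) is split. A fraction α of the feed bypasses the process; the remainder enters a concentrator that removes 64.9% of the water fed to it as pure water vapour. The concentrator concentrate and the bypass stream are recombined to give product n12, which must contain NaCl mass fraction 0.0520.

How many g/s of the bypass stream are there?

All 898×0.041 = 36.818 g/s of NaCl reaches n12, so n12 = 36.818/0.052 = 708.04 g/s and vapour = 189.96 g/s.
The evaporator receives (1−α)·898 of feed at 0.608 water and removes 0.649 of that water:
0.649×0.608×(1−α)×898 = 189.96
(1−α) = 189.96/354.34 = 0.5361;  α = 0.4639.
Bypass flow = 0.4639×898 = 416.59 g/s.

416.6 g/s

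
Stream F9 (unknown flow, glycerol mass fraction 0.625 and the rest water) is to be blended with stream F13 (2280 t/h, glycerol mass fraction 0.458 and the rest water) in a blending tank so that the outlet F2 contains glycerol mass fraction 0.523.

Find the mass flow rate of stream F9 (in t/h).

1453 t/h

Let F9 be the unknown flow. Total out = 2280 + F9.
glycerol balance: 1044.2 + 0.625·F9 = 0.523·(2280 + F9)
(0.625 − 0.523)·F9 = 0.523×2280 − 1044.2 = 148.2
F9 = 148.2 / 0.102 = 1452.9 t/h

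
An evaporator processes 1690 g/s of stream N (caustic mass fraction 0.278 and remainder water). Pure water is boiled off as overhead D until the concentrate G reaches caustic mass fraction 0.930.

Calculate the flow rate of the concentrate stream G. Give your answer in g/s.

505.2 g/s

caustic is conserved: 1690×0.278 = 469.82 g/s all reports to the concentrate.
Concentrate = 469.82/(target fraction) = 505.18 g/s.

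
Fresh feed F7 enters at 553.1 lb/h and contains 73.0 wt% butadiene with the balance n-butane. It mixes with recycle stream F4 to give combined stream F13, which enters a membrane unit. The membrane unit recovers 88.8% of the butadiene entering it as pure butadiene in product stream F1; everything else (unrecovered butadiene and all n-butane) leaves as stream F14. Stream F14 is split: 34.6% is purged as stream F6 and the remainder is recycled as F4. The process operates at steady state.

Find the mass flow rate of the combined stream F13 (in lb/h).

n-butane enters only via F7 and leaves only via the purge: 553.1×0.270 = 0.346×(n-butane in F14), and the membrane unit passes all n-butane, so n-butane in F13 = n-butane in F14 = 431.61 lb/h.
butadiene in F13: m_A = 553.1×0.730 + (1−0.346)·(1−0.888)·m_A, so m_A = 403.76/0.9268 = 435.68 lb/h.
F13 = 435.68 + 431.61 = 867.29 lb/h.

867.3 lb/h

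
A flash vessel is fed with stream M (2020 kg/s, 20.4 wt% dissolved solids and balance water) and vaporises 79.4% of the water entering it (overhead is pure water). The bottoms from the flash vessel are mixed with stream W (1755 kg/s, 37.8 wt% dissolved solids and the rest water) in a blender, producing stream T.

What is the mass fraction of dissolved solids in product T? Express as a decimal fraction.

Vapour removed = 0.794×0.796×2020 = 1276.7 kg/s; concentrate = 743.31 kg/s.
dissolved solids reaching the mixer = 412.08 (from concentrate) + 1755×0.378 = 1075.5 kg/s.
Product flow = 743.31 + 1755 = 2498.3 kg/s; dissolved solids fraction = 0.430.

0.430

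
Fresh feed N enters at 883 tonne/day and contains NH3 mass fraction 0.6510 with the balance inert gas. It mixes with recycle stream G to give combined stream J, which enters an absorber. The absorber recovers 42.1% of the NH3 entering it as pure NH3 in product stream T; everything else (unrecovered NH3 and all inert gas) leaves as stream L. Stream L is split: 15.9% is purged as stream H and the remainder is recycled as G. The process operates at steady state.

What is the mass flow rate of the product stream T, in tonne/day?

471.7 tonne/day

NH3 in J: m_A = 883×0.651 + (1−0.159)·(1−0.421)·m_A, so m_A = 574.83/0.5131 = 1120.4 tonne/day.
Product T = 0.421×1120.4 = 471.69 tonne/day.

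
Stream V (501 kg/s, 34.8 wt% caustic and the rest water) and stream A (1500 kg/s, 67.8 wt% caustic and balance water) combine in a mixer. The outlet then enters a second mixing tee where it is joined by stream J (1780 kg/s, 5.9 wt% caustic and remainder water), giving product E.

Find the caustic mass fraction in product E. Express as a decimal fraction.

0.343

Overall, product flow = 3781 kg/s.
caustic in = 501×0.348 + 1500×0.678 + 1780×0.059 = 1296.4 kg/s.
caustic fraction in E = 0.343.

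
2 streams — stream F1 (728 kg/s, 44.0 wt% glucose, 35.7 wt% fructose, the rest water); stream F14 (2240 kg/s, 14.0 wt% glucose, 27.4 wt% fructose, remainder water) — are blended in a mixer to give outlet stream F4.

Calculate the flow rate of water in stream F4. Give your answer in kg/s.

water out = water in = 728×0.203 + 2240×0.586 = 1460.4 kg/s.

1460 kg/s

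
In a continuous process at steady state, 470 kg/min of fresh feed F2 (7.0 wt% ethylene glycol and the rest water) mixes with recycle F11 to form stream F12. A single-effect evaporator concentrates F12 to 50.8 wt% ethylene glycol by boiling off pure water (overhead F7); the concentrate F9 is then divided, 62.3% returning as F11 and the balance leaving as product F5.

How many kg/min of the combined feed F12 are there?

Overall ethylene glycol balance (none leaves overhead): ethylene glycol in fresh feed = ethylene glycol in product, i.e. 470×0.070 = (1−0.623)·F9·0.508.
F9 = 32.9/(0.508×0.377) = 171.79 kg/min.
Recycle F11 = 0.623×171.79 = 107.02 kg/min.
Combined feed F12 = 470 + 107.02 = 577.02 kg/min.

577 kg/min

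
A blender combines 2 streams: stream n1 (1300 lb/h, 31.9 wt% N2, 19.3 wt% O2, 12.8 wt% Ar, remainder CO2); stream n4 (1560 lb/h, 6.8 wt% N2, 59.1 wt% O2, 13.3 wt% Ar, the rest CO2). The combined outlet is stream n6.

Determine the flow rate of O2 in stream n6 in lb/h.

1173 lb/h

O2 out = O2 in = 1300×0.193 + 1560×0.591 = 1172.9 lb/h.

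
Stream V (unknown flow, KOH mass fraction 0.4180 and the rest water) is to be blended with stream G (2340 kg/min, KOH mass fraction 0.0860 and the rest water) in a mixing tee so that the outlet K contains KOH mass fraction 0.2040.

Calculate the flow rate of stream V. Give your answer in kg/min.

1290 kg/min

Let V be the unknown flow. Total out = 2340 + V.
KOH balance: 201.24 + 0.418·V = 0.204·(2340 + V)
(0.418 − 0.204)·V = 0.204×2340 − 201.24 = 276.12
V = 276.12 / 0.214 = 1290.3 kg/min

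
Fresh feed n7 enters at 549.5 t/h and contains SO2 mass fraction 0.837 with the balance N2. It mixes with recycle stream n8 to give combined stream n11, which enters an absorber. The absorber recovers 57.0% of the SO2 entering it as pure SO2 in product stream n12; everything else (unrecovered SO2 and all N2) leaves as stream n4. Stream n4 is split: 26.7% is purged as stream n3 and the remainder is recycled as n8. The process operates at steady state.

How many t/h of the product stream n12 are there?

382.8 t/h

SO2 in n11: m_A = 549.5×0.837 + (1−0.267)·(1−0.570)·m_A, so m_A = 459.93/0.6848 = 671.62 t/h.
Product n12 = 0.570×671.62 = 382.82 t/h.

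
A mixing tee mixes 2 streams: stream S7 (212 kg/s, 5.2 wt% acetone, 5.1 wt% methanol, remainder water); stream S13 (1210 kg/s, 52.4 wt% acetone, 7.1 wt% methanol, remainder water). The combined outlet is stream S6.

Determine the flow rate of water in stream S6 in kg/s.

water out = water in = 212×0.897 + 1210×0.405 = 680.21 kg/s.

680.2 kg/s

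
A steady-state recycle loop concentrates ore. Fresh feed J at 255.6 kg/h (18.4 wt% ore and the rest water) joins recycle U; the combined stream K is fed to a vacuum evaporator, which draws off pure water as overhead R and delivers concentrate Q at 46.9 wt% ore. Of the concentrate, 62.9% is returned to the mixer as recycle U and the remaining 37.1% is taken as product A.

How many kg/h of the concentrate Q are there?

270.3 kg/h

Overall ore balance (none leaves overhead): ore in fresh feed = ore in product, i.e. 255.6×0.184 = (1−0.629)·Q·0.469.
Q = 47.03/(0.469×0.371) = 270.29 kg/h.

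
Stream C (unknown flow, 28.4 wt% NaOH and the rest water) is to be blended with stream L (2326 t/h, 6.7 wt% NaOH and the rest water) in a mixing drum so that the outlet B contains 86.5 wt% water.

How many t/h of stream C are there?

Let C be the unknown flow. Total out = 2326 + C.
water balance: 2170.2 + 0.716·C = 0.865·(2326 + C)
(0.716 − 0.865)·C = 0.865×2326 − 2170.2 = -158.17
C = -158.17 / -0.149 = 1061.5 t/h

1062 t/h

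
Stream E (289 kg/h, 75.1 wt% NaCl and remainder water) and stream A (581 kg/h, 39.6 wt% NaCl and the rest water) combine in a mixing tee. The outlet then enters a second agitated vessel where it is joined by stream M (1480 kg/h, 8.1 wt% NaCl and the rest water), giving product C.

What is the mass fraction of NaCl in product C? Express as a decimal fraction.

0.241

Overall, product flow = 2350 kg/h.
NaCl in = 289×0.751 + 581×0.396 + 1480×0.081 = 567 kg/h.
NaCl fraction in C = 0.241.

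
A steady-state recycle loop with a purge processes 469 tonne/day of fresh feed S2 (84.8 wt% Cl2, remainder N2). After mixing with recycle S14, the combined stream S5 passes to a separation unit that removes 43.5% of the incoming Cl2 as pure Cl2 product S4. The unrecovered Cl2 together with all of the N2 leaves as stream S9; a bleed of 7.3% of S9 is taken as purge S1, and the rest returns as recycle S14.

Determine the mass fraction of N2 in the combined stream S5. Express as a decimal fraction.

0.539

N2 enters only via S2 and leaves only via the purge: 469×0.152 = 0.073×(N2 in S9), and the separation unit passes all N2, so N2 in S5 = N2 in S9 = 976.55 tonne/day.
Cl2 in S5: m_A = 469×0.848 + (1−0.073)·(1−0.435)·m_A, so m_A = 397.71/0.4762 = 835.1 tonne/day.
S5 = 835.1 + 976.55 = 1811.6 tonne/day.
N2 fraction in S5 = 976.55/1811.6 = 0.539.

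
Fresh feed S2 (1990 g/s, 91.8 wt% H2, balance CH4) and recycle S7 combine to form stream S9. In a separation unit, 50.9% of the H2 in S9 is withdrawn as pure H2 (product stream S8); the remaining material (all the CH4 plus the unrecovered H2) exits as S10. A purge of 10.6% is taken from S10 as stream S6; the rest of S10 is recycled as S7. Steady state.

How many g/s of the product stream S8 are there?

1657 g/s

H2 in S9: m_A = 1990×0.918 + (1−0.106)·(1−0.509)·m_A, so m_A = 1826.8/0.5610 = 3256.1 g/s.
Product S8 = 0.509×3256.1 = 1657.4 g/s.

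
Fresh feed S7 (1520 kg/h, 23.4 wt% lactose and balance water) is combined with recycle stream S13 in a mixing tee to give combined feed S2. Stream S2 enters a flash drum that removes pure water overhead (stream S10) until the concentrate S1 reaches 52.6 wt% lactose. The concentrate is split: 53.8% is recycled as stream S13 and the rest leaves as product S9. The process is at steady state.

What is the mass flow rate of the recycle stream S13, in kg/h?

Overall lactose balance (none leaves overhead): lactose in fresh feed = lactose in product, i.e. 1520×0.234 = (1−0.538)·S1·0.526.
S1 = 355.68/(0.526×0.462) = 1463.6 kg/h.
Recycle S13 = 0.538×1463.6 = 787.43 kg/h.

787.4 kg/h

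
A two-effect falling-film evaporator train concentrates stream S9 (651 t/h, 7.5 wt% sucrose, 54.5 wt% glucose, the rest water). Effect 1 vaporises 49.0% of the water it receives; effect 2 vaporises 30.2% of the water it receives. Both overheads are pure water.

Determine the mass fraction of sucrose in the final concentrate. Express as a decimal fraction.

water in feed = 651×0.380 = 247.38 t/h.
After stage 1: water left = (1−0.490)×247.38 = 126.16; stream total = 529.78 t/h.
After stage 2: water left = (1−0.302)×126.16 = 88.062; final concentrate = 491.68 t/h.
sucrose fraction = 48.825/491.68 = 0.0993.

0.0993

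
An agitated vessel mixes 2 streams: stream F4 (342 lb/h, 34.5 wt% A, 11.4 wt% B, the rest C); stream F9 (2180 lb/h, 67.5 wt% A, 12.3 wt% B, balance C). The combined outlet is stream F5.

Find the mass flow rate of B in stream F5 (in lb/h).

B out = B in = 342×0.114 + 2180×0.123 = 307.13 lb/h.

307.1 lb/h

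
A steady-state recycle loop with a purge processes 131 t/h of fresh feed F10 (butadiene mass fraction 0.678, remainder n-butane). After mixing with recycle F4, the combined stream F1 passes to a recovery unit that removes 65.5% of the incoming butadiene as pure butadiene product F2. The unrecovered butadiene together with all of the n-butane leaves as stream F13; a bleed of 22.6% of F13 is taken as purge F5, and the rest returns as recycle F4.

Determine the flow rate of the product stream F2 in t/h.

butadiene in F1: m_A = 131×0.678 + (1−0.226)·(1−0.655)·m_A, so m_A = 88.818/0.7330 = 121.18 t/h.
Product F2 = 0.655×121.18 = 79.37 t/h.

79.37 t/h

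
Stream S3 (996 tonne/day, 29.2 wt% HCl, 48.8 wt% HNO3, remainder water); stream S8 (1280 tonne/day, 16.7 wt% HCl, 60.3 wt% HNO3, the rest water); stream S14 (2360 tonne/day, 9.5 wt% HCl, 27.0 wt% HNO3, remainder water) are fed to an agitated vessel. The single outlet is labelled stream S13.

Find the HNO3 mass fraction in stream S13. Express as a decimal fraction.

Total flow out = 996 + 1280 + 2360 = 4636 tonne/day.
HNO3 in = 996×0.488 + 1280×0.603 + 2360×0.270 = 1895.1 tonne/day.
HNO3 mass fraction in S13 = 1895.1/4636 = 0.409.

0.409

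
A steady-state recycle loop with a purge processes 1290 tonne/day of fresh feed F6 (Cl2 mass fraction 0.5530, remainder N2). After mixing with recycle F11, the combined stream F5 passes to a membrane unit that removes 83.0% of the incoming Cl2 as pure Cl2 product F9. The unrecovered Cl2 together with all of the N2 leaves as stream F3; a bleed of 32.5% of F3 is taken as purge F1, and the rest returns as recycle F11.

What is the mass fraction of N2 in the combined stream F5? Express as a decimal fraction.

0.6877

N2 enters only via F6 and leaves only via the purge: 1290×0.447 = 0.325×(N2 in F3), and the membrane unit passes all N2, so N2 in F5 = N2 in F3 = 1774.2 tonne/day.
Cl2 in F5: m_A = 1290×0.553 + (1−0.325)·(1−0.830)·m_A, so m_A = 713.37/0.8852 = 805.84 tonne/day.
F5 = 805.84 + 1774.2 = 2580.1 tonne/day.
N2 fraction in F5 = 1774.2/2580.1 = 0.6877.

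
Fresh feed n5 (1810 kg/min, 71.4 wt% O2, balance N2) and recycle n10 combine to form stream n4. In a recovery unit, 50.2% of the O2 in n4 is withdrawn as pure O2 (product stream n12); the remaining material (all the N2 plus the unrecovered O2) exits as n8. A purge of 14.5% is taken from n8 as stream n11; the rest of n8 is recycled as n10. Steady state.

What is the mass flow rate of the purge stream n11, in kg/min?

N2 enters only via n5 and leaves only via the purge: 1810×0.286 = 0.145×(N2 in n8), and the recovery unit passes all N2, so N2 in n4 = N2 in n8 = 3570.1 kg/min.
O2 in n4: m_A = 1810×0.714 + (1−0.145)·(1−0.502)·m_A, so m_A = 1292.3/0.5742 = 2250.6 kg/min.
n8 = (1−0.502)×2250.6 + 3570.1 = 4690.9 kg/min.
Purge n11 = 0.145×4690.9 = 680.18 kg/min.

680.2 kg/min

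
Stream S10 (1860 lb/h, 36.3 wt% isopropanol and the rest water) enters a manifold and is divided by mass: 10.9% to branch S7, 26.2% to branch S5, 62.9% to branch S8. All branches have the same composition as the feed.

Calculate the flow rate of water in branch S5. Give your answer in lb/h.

Branch S5 total = 0.262×1860 = 487.32 lb/h.
water in S5 = 0.637×487.32 = 310.42 lb/h.

310.4 lb/h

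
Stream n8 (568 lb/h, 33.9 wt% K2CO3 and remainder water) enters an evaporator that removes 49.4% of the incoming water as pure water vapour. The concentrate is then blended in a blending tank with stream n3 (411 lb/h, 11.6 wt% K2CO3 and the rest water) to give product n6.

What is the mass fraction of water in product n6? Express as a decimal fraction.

0.697

Vapour removed = 0.494×0.661×568 = 185.47 lb/h; concentrate = 382.53 lb/h.
water reaching the mixer = 189.98 (from concentrate) + 411×0.884 = 553.3 lb/h.
Product flow = 382.53 + 411 = 793.53 lb/h; water fraction = 0.697.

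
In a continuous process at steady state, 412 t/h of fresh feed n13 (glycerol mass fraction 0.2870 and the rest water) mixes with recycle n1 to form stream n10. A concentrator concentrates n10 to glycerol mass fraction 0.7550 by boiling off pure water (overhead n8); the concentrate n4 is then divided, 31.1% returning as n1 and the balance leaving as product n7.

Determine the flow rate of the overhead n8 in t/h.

Overall glycerol balance (none leaves overhead): glycerol in fresh feed = glycerol in product, i.e. 412×0.287 = (1−0.311)·n4·0.755.
n4 = 118.24/(0.755×0.689) = 227.31 t/h.
Recycle n1 = 0.311×227.31 = 70.692 t/h.
Combined feed n10 = 412 + 70.692 = 482.69 t/h.
Overhead n8 = n10 − n4 = 482.69 − 227.31 = 255.39 t/h.

255.4 t/h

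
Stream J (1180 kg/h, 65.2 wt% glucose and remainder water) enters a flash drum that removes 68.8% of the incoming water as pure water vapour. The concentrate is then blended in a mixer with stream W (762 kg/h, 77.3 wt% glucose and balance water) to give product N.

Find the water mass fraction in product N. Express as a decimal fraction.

0.181

Vapour removed = 0.688×0.348×1180 = 282.52 kg/h; concentrate = 897.48 kg/h.
water reaching the mixer = 128.12 (from concentrate) + 762×0.227 = 301.09 kg/h.
Product flow = 897.48 + 762 = 1659.5 kg/h; water fraction = 0.181.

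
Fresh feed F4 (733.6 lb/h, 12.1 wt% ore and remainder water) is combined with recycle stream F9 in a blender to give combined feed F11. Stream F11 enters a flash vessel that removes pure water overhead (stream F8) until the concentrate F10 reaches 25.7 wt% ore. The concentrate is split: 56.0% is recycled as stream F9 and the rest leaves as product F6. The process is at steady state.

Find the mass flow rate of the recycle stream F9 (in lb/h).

Overall ore balance (none leaves overhead): ore in fresh feed = ore in product, i.e. 733.6×0.121 = (1−0.560)·F10·0.257.
F10 = 88.766/(0.257×0.440) = 784.98 lb/h.
Recycle F9 = 0.560×784.98 = 439.59 lb/h.

439.6 lb/h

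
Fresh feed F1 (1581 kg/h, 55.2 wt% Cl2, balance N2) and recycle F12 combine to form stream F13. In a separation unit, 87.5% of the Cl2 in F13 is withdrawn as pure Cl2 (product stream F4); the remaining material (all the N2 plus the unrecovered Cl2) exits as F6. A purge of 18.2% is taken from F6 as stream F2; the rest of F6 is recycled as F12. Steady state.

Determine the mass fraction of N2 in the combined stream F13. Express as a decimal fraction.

0.8001

N2 enters only via F1 and leaves only via the purge: 1581×0.448 = 0.182×(N2 in F6), and the separation unit passes all N2, so N2 in F13 = N2 in F6 = 3891.7 kg/h.
Cl2 in F13: m_A = 1581×0.552 + (1−0.182)·(1−0.875)·m_A, so m_A = 872.71/0.8978 = 972.11 kg/h.
F13 = 972.11 + 3891.7 = 4863.8 kg/h.
N2 fraction in F13 = 3891.7/4863.8 = 0.8001.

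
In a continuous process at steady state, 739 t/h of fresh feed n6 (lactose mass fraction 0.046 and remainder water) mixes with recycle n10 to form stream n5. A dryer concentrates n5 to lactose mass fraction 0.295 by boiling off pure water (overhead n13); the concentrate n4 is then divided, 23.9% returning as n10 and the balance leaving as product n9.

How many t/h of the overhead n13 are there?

623.8 t/h

Overall lactose balance (none leaves overhead): lactose in fresh feed = lactose in product, i.e. 739×0.046 = (1−0.239)·n4·0.295.
n4 = 33.994/(0.295×0.761) = 151.42 t/h.
Recycle n10 = 0.239×151.42 = 36.19 t/h.
Combined feed n5 = 739 + 36.19 = 775.19 t/h.
Overhead n13 = n5 − n4 = 775.19 − 151.42 = 623.77 t/h.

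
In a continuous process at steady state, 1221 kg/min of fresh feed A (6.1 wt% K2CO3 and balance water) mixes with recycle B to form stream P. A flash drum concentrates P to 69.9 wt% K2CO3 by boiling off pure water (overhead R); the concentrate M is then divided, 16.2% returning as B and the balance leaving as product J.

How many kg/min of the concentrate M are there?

127.2 kg/min

Overall K2CO3 balance (none leaves overhead): K2CO3 in fresh feed = K2CO3 in product, i.e. 1221×0.061 = (1−0.162)·M·0.699.
M = 74.481/(0.699×0.838) = 127.15 kg/min.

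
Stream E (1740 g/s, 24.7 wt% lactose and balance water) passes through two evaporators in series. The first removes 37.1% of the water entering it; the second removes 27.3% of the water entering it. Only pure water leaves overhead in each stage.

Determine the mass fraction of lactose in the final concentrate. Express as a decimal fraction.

water in feed = 1740×0.753 = 1310.2 g/s.
After stage 1: water left = (1−0.371)×1310.2 = 824.13; stream total = 1253.9 g/s.
After stage 2: water left = (1−0.273)×824.13 = 599.14; final concentrate = 1028.9 g/s.
lactose fraction = 429.78/1028.9 = 0.418.

0.418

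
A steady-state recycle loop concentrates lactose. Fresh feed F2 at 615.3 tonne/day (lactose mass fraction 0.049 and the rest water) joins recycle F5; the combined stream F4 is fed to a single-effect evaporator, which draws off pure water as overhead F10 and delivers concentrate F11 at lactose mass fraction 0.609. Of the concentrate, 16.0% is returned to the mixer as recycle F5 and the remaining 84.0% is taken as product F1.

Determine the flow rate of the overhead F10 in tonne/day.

Overall lactose balance (none leaves overhead): lactose in fresh feed = lactose in product, i.e. 615.3×0.049 = (1−0.160)·F11·0.609.
F11 = 30.15/(0.609×0.840) = 58.937 tonne/day.
Recycle F5 = 0.160×58.937 = 9.4299 tonne/day.
Combined feed F4 = 615.3 + 9.4299 = 624.73 tonne/day.
Overhead F10 = F4 − F11 = 624.73 − 58.937 = 565.79 tonne/day.

565.8 tonne/day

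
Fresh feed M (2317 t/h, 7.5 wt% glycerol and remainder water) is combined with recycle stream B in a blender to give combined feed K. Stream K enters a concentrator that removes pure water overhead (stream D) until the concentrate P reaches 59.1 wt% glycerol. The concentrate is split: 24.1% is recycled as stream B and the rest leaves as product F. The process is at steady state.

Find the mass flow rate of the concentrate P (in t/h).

387.4 t/h

Overall glycerol balance (none leaves overhead): glycerol in fresh feed = glycerol in product, i.e. 2317×0.075 = (1−0.241)·P·0.591.
P = 173.78/(0.591×0.759) = 387.4 t/h.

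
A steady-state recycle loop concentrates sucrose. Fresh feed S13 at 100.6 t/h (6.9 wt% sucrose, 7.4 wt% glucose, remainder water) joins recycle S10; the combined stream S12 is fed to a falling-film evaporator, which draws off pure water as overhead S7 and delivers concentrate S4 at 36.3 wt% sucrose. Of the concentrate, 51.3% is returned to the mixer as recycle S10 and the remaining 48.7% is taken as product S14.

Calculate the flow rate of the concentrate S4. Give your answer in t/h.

Overall sucrose balance (none leaves overhead): sucrose in fresh feed = sucrose in product, i.e. 100.6×0.069 = (1−0.513)·S4·0.363.
S4 = 6.9414/(0.363×0.487) = 39.266 t/h.

39.27 t/h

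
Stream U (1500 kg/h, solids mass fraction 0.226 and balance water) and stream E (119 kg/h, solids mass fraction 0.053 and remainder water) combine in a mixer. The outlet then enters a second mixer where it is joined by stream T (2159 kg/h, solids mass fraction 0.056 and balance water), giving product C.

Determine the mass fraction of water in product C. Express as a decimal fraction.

Overall, product flow = 3778 kg/h.
water in = 1500×0.774 + 119×0.947 + 2159×0.944 = 3311.8 kg/h.
water fraction in C = 0.877.

0.877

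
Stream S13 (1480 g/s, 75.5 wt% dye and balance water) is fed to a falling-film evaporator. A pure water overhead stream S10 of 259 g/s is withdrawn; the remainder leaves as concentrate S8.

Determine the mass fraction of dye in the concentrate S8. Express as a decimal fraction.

0.915

dye is not removed: 1480×0.755 = 1117.4 g/s of dye enters S8.
Concentrate = 1480 − 259 = 1221 g/s.
Mass fraction = 1117.4/1221 = 0.915.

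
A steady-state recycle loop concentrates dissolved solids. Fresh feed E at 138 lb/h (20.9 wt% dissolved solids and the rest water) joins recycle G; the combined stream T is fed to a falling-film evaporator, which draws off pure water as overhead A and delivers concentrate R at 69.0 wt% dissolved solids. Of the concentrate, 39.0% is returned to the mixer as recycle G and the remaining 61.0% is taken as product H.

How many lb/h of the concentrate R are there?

68.52 lb/h

Overall dissolved solids balance (none leaves overhead): dissolved solids in fresh feed = dissolved solids in product, i.e. 138×0.209 = (1−0.390)·R·0.690.
R = 28.842/(0.690×0.610) = 68.525 lb/h.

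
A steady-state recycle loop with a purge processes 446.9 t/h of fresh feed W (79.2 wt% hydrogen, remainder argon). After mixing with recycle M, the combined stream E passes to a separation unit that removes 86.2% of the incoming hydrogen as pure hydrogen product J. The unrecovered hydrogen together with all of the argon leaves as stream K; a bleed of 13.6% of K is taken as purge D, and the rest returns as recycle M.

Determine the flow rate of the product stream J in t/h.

346.4 t/h

hydrogen in E: m_A = 446.9×0.792 + (1−0.136)·(1−0.862)·m_A, so m_A = 353.94/0.8808 = 401.86 t/h.
Product J = 0.862×401.86 = 346.4 t/h.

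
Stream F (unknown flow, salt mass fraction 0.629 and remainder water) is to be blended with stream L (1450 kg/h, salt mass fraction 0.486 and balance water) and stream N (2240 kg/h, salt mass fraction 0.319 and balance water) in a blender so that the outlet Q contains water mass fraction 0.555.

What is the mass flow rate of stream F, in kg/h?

Let F be the unknown flow. Total out = 3690 + F.
water balance: 2270.7 + 0.371·F = 0.555·(3690 + F)
(0.371 − 0.555)·F = 0.555×3690 − 2270.7 = -222.79
F = -222.79 / -0.184 = 1210.8 kg/h

1211 kg/h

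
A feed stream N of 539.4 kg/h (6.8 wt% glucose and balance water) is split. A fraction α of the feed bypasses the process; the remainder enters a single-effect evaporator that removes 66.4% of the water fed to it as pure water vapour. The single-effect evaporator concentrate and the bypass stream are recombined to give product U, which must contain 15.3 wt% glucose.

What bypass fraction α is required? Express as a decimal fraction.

All 539.4×0.068 = 36.679 kg/h of glucose reaches U, so U = 36.679/0.153 = 239.73 kg/h and vapour = 299.67 kg/h.
The evaporator receives (1−α)·539.4 of feed at 0.932 water and removes 0.664 of that water:
0.664×0.932×(1−α)×539.4 = 299.67
(1−α) = 299.67/333.81 = 0.8977;  α = 0.1023.

0.102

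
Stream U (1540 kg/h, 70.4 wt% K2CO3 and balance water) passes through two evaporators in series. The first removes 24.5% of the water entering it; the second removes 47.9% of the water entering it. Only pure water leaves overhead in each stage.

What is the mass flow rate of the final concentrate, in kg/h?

water in feed = 1540×0.296 = 455.84 kg/h.
After stage 1: water left = (1−0.245)×455.84 = 344.16; stream total = 1428.3 kg/h.
After stage 2: water left = (1−0.479)×344.16 = 179.31; final concentrate = 1263.5 kg/h.

1263 kg/h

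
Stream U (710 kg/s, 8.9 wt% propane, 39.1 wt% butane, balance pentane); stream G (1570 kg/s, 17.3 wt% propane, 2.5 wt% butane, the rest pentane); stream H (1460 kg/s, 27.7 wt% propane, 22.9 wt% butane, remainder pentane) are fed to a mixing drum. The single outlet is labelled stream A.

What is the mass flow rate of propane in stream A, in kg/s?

propane out = propane in = 710×0.089 + 1570×0.173 + 1460×0.277 = 739.22 kg/s.

739.2 kg/s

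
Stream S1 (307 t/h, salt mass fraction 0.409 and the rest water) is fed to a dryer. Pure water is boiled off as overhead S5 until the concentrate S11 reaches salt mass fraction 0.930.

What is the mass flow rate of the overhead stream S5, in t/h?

salt is conserved: 307×0.409 = 125.56 t/h all reports to the concentrate.
Concentrate = 125.56/(target fraction) = 135.01 t/h.
Overhead = 307 − 135.01 = 171.99 t/h.

172 t/h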